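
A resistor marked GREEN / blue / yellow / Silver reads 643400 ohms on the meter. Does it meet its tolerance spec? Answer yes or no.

no

Green → 5 (first significant figure)
Blue → 6 (second significant figure)
Yellow → ×10^4 multiplier
Silver → ±10% tolerance
56 × 10000 = 560000 Ω
Allowed range: 504000 Ω to 616000 Ω.
643400 ohms lies outside that range.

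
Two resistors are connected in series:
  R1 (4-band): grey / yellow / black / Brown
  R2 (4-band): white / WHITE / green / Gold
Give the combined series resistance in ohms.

R1: grey, yellow → 84; black ×1 → 84 Ω.
R2: white, white → 99; green ×10^5 → 9900000 Ω.
Series: 84 + 9900000 = 9900084 Ω.

9900084 Ω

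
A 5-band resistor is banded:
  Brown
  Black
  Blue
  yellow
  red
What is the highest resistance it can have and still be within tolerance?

1081200 Ω

Brown → 1 (first significant figure)
Black → 0 (second significant figure)
Blue → 6 (third significant figure)
Yellow → ×10^4 multiplier
Red → ±2% tolerance
106 × 10000 = 1060000 Ω
Highest = 1060000 × (1 + 2/100) = 1081200 Ω.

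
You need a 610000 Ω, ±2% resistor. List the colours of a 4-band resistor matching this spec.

blue, brown, yellow, red

610000 Ω = 61 × 10^4.
6 → blue
1 → brown
Multiplier 10^4 → yellow.
±2% tolerance → red.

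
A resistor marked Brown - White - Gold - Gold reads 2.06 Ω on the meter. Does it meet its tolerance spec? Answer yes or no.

Brown → 1 (first significant figure)
White → 9 (second significant figure)
Gold → ×0.1 multiplier
Gold → ±5% tolerance
19 × 0.1 = 1.9 Ω
Allowed range: 1.805 Ω to 1.995 Ω.
2.06 Ω lies outside that range.

no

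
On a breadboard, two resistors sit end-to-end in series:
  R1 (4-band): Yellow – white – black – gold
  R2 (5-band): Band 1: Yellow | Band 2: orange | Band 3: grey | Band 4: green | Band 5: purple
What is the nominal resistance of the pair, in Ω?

43800049 Ω

R1: yellow, white → 49; black ×1 → 49 Ω.
R2: yellow, orange, grey → 438; green ×10^5 → 43800000 Ω.
Series: 49 + 43800000 = 43800049 Ω.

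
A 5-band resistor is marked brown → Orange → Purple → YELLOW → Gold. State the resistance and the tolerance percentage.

Brown → 1 (first significant figure)
Orange → 3 (second significant figure)
Violet → 7 (third significant figure)
Yellow → ×10^4 multiplier
Gold → ±5% tolerance
137 × 10000 = 1370000 Ω

1370000 Ω ±5%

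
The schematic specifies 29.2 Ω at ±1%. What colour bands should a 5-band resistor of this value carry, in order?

red, white, red, gold, brown

29.2 Ω = 292 × 10^-1.
2 → red
9 → white
2 → red
Multiplier 10^-1 → gold.
±1% tolerance → brown.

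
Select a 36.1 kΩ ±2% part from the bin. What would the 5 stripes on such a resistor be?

orange, blue, brown, red, red

36100 Ω = 361 × 10^2.
3 → orange
6 → blue
1 → brown
Multiplier 10^2 → red.
±2% tolerance → red.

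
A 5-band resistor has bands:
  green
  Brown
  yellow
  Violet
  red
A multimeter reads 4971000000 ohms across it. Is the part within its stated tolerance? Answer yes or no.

Green → 5 (first significant figure)
Brown → 1 (second significant figure)
Yellow → 4 (third significant figure)
Violet → ×10^7 multiplier
Red → ±2% tolerance
514 × 10000000 = 5140000000 Ω
Allowed range: 5037200000 Ω to 5242800000 Ω.
4971000000 ohms lies outside that range.

no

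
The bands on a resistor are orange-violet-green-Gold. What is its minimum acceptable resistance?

3515000 Ω

Orange → 3 (first significant figure)
Violet → 7 (second significant figure)
Green → ×10^5 multiplier
Gold → ±5% tolerance
37 × 100000 = 3700000 Ω
Minimum = 3700000 × (1 − 5/100) = 3515000 Ω.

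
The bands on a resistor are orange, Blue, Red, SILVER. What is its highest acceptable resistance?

Orange → 3 (first significant figure)
Blue → 6 (second significant figure)
Red → ×10^2 multiplier
Silver → ±10% tolerance
36 × 100 = 3600 Ω
Highest = 3600 × (1 + 10/100) = 3960 Ω.

3960 Ω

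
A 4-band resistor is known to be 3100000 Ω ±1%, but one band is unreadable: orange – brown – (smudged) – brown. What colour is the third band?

3100000 Ω = 31 × 10^5.
The third band is the multiplier, 10^5, which is green.

green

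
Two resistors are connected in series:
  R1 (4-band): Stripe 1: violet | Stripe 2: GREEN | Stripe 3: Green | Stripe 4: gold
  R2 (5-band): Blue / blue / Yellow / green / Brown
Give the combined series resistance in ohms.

73900000 Ω

R1: violet, green → 75; green ×10^5 → 7500000 Ω.
R2: blue, blue, yellow → 664; green ×10^5 → 66400000 Ω.
Series: 7500000 + 66400000 = 73900000 Ω.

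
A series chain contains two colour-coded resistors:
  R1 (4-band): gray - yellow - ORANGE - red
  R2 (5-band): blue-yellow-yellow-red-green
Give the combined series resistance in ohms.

148400 Ω

R1: grey, yellow → 84; orange ×10^3 → 84000 Ω.
R2: blue, yellow, yellow → 644; red ×10^2 → 64400 Ω.
Series: 84000 + 64400 = 148400 Ω.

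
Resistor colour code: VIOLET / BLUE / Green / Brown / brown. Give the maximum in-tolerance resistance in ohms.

Violet → 7 (first significant figure)
Blue → 6 (second significant figure)
Green → 5 (third significant figure)
Brown → ×10 multiplier
Brown → ±1% tolerance
765 × 10 = 7650 Ω
Maximum = 7650 × (1 + 1/100) = 7726.5 Ω.

7726.5 Ω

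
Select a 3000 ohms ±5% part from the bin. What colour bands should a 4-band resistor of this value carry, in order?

orange, black, red, gold

3000 Ω = 30 × 10^2.
3 → orange
0 → black
Multiplier 10^2 → red.
±5% tolerance → gold.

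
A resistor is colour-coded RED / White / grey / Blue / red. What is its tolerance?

The last band, red, is the tolerance band.
Red corresponds to ±2%.

±2%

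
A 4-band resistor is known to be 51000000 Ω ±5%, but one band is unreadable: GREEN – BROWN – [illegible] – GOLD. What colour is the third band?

blue

51000000 Ω = 51 × 10^6.
The third band is the multiplier, 10^6, which is blue.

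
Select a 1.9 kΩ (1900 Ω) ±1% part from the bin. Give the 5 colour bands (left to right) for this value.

1900 Ω = 190 × 10^1.
1 → brown
9 → white
0 → black
Multiplier 10^1 → brown.
±1% tolerance → brown.

brown, white, black, brown, brown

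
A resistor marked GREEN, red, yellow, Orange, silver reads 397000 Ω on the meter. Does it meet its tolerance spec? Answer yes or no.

Green → 5 (first significant figure)
Red → 2 (second significant figure)
Yellow → 4 (third significant figure)
Orange → ×10^3 multiplier
Silver → ±10% tolerance
524 × 1000 = 524000 Ω
Allowed range: 471600 Ω to 576400 Ω.
397000 Ω lies outside that range.

no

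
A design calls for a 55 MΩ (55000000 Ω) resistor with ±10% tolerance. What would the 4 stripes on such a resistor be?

55000000 Ω = 55 × 10^6.
5 → green
5 → green
Multiplier 10^6 → blue.
±10% tolerance → silver.

green, green, blue, silver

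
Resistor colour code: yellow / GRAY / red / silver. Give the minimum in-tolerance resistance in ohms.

4320 Ω

Yellow → 4 (first significant figure)
Grey → 8 (second significant figure)
Red → ×10^2 multiplier
Silver → ±10% tolerance
48 × 100 = 4800 Ω
Minimum = 4800 × (1 − 10/100) = 4320 Ω.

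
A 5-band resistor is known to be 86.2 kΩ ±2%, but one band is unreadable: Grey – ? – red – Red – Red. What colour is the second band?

86200 Ω = 862 × 10^2.
The second band gives digit 6 of the significand, and 6 is blue.

blue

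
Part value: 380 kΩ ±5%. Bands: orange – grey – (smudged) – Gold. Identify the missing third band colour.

380000 Ω = 38 × 10^4.
The third band is the multiplier, 10^4, which is yellow.

yellow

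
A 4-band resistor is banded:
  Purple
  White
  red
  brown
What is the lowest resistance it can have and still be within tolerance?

Violet → 7 (first significant figure)
White → 9 (second significant figure)
Red → ×10^2 multiplier
Brown → ±1% tolerance
79 × 100 = 7900 Ω
Lowest = 7900 × (1 − 1/100) = 7821 Ω.

7821 Ω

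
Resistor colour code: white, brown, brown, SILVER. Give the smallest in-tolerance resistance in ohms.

White → 9 (first significant figure)
Brown → 1 (second significant figure)
Brown → ×10 multiplier
Silver → ±10% tolerance
91 × 10 = 910 Ω
Smallest = 910 × (1 − 10/100) = 819 Ω.

819 Ω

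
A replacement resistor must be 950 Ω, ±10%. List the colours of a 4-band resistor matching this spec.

white, green, brown, silver

950 Ω = 95 × 10^1.
9 → white
5 → green
Multiplier 10^1 → brown.
±10% tolerance → silver.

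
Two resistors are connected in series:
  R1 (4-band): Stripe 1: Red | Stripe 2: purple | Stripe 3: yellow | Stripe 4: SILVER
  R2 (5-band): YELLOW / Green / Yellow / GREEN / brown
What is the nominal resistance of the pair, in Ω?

R1: red, violet → 27; yellow ×10^4 → 270000 Ω.
R2: yellow, green, yellow → 454; green ×10^5 → 45400000 Ω.
Series: 270000 + 45400000 = 45670000 Ω.

45670000 Ω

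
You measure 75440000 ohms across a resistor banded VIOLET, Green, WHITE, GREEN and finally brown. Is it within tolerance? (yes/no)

Violet → 7 (first significant figure)
Green → 5 (second significant figure)
White → 9 (third significant figure)
Green → ×10^5 multiplier
Brown → ±1% tolerance
759 × 100000 = 75900000 Ω
Allowed range: 75141000 Ω to 76659000 Ω.
75440000 ohms lies inside that range.

yes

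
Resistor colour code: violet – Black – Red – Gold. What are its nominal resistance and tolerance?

7000 Ω ±5%

Violet → 7 (first significant figure)
Black → 0 (second significant figure)
Red → ×10^2 multiplier
Gold → ±5% tolerance
70 × 100 = 7000 Ω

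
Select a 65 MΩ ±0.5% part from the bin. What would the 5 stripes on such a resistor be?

65000000 Ω = 650 × 10^5.
6 → blue
5 → green
0 → black
Multiplier 10^5 → green.
±0.5% tolerance → green.

blue, green, black, green, green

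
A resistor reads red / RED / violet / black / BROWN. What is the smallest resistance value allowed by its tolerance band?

224.73 Ω

Red → 2 (first significant figure)
Red → 2 (second significant figure)
Violet → 7 (third significant figure)
Black → ×1 multiplier
Brown → ±1% tolerance
227 × 1 = 227 Ω
Smallest = 227 × (1 − 1/100) = 224.73 Ω.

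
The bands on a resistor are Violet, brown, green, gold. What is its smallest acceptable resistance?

Violet → 7 (first significant figure)
Brown → 1 (second significant figure)
Green → ×10^5 multiplier
Gold → ±5% tolerance
71 × 100000 = 7100000 Ω
Smallest = 7100000 × (1 − 5/100) = 6745000 Ω.

6745000 Ω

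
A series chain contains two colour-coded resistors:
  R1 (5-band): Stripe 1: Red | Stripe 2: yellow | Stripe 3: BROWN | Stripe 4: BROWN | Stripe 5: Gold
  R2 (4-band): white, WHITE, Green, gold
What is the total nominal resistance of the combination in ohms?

9902410 Ω

R1: red, yellow, brown → 241; brown ×10 → 2410 Ω.
R2: white, white → 99; green ×10^5 → 9900000 Ω.
Series: 2410 + 9900000 = 9902410 Ω.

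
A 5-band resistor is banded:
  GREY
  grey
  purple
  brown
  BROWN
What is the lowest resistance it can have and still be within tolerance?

Grey → 8 (first significant figure)
Grey → 8 (second significant figure)
Violet → 7 (third significant figure)
Brown → ×10 multiplier
Brown → ±1% tolerance
887 × 10 = 8870 Ω
Lowest = 8870 × (1 − 1/100) = 8781.3 Ω.

8781.3 Ω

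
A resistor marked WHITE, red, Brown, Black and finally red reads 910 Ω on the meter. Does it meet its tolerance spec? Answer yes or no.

yes

White → 9 (first significant figure)
Red → 2 (second significant figure)
Brown → 1 (third significant figure)
Black → ×1 multiplier
Red → ±2% tolerance
921 × 1 = 921 Ω
Allowed range: 902.58 Ω to 939.42 Ω.
910 Ω lies inside that range.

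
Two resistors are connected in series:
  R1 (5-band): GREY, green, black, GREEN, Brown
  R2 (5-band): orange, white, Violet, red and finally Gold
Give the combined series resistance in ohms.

85039700 Ω

R1: grey, green, black → 850; green ×10^5 → 85000000 Ω.
R2: orange, white, violet → 397; red ×10^2 → 39700 Ω.
Series: 85000000 + 39700 = 85039700 Ω.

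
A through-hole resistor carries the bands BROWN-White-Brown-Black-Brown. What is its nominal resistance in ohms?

Brown → 1 (first significant figure)
White → 9 (second significant figure)
Brown → 1 (third significant figure)
Black → ×1 multiplier
191 × 1 = 191 Ω

191 Ω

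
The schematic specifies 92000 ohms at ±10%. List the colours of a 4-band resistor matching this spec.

92000 Ω = 92 × 10^3.
9 → white
2 → red
Multiplier 10^3 → orange.
±10% tolerance → silver.

white, red, orange, silver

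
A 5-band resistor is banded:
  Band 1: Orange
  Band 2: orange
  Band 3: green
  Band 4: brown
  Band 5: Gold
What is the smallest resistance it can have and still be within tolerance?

3182.5 Ω

Orange → 3 (first significant figure)
Orange → 3 (second significant figure)
Green → 5 (third significant figure)
Brown → ×10 multiplier
Gold → ±5% tolerance
335 × 10 = 3350 Ω
Smallest = 3350 × (1 − 5/100) = 3182.5 Ω.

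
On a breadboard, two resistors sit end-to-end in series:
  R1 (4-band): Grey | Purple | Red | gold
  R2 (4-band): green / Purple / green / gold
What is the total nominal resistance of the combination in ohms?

R1: grey, violet → 87; red ×10^2 → 8700 Ω.
R2: green, violet → 57; green ×10^5 → 5700000 Ω.
Series: 8700 + 5700000 = 5708700 Ω.

5708700 Ω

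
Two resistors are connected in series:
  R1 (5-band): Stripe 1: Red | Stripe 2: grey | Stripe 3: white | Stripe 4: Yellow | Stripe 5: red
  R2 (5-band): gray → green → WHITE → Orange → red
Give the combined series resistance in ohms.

R1: red, grey, white → 289; yellow ×10^4 → 2890000 Ω.
R2: grey, green, white → 859; orange ×10^3 → 859000 Ω.
Series: 2890000 + 859000 = 3749000 Ω.

3749000 Ω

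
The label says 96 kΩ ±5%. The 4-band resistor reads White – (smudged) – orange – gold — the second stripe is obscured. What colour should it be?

96000 Ω = 96 × 10^3.
The second band gives digit 6 of the significand, and 6 is blue.

blue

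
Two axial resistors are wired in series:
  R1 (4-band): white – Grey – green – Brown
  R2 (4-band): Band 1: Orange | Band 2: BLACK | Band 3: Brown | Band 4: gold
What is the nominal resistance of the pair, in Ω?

9800300 Ω

R1: white, grey → 98; green ×10^5 → 9800000 Ω.
R2: orange, black → 30; brown ×10 → 300 Ω.
Series: 9800000 + 300 = 9800300 Ω.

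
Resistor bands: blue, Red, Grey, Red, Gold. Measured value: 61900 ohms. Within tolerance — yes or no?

yes

Blue → 6 (first significant figure)
Red → 2 (second significant figure)
Grey → 8 (third significant figure)
Red → ×10^2 multiplier
Gold → ±5% tolerance
628 × 100 = 62800 Ω
Allowed range: 59660 Ω to 65940 Ω.
61900 ohms lies inside that range.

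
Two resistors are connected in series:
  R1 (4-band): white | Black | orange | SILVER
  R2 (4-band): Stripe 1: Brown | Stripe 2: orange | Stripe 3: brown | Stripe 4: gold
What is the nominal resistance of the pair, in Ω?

90130 Ω

R1: white, black → 90; orange ×10^3 → 90000 Ω.
R2: brown, orange → 13; brown ×10 → 130 Ω.
Series: 90000 + 130 = 90130 Ω.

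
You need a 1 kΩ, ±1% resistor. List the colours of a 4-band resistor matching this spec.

brown, black, red, brown

1000 Ω = 10 × 10^2.
1 → brown
0 → black
Multiplier 10^2 → red.
±1% tolerance → brown.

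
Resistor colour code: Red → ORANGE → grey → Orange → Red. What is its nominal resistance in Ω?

Red → 2 (first significant figure)
Orange → 3 (second significant figure)
Grey → 8 (third significant figure)
Orange → ×10^3 multiplier
238 × 1000 = 238000 Ω

238000 Ω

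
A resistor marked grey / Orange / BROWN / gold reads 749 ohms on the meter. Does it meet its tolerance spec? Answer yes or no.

no

Grey → 8 (first significant figure)
Orange → 3 (second significant figure)
Brown → ×10 multiplier
Gold → ±5% tolerance
83 × 10 = 830 Ω
Allowed range: 788.5 Ω to 871.5 Ω.
749 ohms lies outside that range.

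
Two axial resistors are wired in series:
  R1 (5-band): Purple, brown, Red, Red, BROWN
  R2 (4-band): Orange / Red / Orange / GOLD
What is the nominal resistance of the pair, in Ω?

R1: violet, brown, red → 712; red ×10^2 → 71200 Ω.
R2: orange, red → 32; orange ×10^3 → 32000 Ω.
Series: 71200 + 32000 = 103200 Ω.

103200 Ω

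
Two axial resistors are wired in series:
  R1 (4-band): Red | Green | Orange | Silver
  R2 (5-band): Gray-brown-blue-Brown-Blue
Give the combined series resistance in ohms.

33160 Ω

R1: red, green → 25; orange ×10^3 → 25000 Ω.
R2: grey, brown, blue → 816; brown ×10 → 8160 Ω.
Series: 25000 + 8160 = 33160 Ω.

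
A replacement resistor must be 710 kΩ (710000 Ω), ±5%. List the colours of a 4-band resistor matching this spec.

710000 Ω = 71 × 10^4.
7 → violet
1 → brown
Multiplier 10^4 → yellow.
±5% tolerance → gold.

violet, brown, yellow, gold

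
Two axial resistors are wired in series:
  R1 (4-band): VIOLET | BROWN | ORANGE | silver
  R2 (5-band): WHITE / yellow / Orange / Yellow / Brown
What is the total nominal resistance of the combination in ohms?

R1: violet, brown → 71; orange ×10^3 → 71000 Ω.
R2: white, yellow, orange → 943; yellow ×10^4 → 9430000 Ω.
Series: 71000 + 9430000 = 9501000 Ω.

9501000 Ω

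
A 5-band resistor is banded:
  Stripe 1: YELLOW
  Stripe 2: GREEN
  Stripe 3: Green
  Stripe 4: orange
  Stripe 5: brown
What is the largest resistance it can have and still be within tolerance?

Yellow → 4 (first significant figure)
Green → 5 (second significant figure)
Green → 5 (third significant figure)
Orange → ×10^3 multiplier
Brown → ±1% tolerance
455 × 1000 = 455000 Ω
Largest = 455000 × (1 + 1/100) = 459550 Ω.

459550 Ω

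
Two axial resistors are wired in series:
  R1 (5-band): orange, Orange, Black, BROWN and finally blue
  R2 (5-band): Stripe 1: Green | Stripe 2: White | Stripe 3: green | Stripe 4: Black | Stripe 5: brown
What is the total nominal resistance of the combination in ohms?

3895 Ω

R1: orange, orange, black → 330; brown ×10 → 3300 Ω.
R2: green, white, green → 595; black ×1 → 595 Ω.
Series: 3300 + 595 = 3895 Ω.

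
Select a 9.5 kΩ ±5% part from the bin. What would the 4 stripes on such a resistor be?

white, green, red, gold

9500 Ω = 95 × 10^2.
9 → white
5 → green
Multiplier 10^2 → red.
±5% tolerance → gold.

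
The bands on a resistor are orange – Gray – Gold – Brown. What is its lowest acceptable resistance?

3.762 Ω

Orange → 3 (first significant figure)
Grey → 8 (second significant figure)
Gold → ×0.1 multiplier
Brown → ±1% tolerance
38 × 0.1 = 3.8 Ω
Lowest = 3.8 × (1 − 1/100) = 3.762 Ω.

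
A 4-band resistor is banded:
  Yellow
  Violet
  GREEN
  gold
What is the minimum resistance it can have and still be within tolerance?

4465000 Ω

Yellow → 4 (first significant figure)
Violet → 7 (second significant figure)
Green → ×10^5 multiplier
Gold → ±5% tolerance
47 × 100000 = 4700000 Ω
Minimum = 4700000 × (1 − 5/100) = 4465000 Ω.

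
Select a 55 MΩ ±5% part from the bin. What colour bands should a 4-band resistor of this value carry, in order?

55000000 Ω = 55 × 10^6.
5 → green
5 → green
Multiplier 10^6 → blue.
±5% tolerance → gold.

green, green, blue, gold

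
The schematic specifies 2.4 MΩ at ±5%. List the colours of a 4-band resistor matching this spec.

2400000 Ω = 24 × 10^5.
2 → red
4 → yellow
Multiplier 10^5 → green.
±5% tolerance → gold.

red, yellow, green, gold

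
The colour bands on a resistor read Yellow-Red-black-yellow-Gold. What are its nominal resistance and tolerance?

4200000 Ω ±5%

Yellow → 4 (first significant figure)
Red → 2 (second significant figure)
Black → 0 (third significant figure)
Yellow → ×10^4 multiplier
Gold → ±5% tolerance
420 × 10000 = 4200000 Ω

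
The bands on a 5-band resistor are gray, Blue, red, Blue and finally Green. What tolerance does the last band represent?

±0.5%

The last band, green, is the tolerance band.
Green corresponds to ±0.5%.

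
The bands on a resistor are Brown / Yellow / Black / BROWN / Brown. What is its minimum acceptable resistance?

1386 Ω

Brown → 1 (first significant figure)
Yellow → 4 (second significant figure)
Black → 0 (third significant figure)
Brown → ×10 multiplier
Brown → ±1% tolerance
140 × 10 = 1400 Ω
Minimum = 1400 × (1 − 1/100) = 1386 Ω.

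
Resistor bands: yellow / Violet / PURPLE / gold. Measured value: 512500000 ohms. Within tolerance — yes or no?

Yellow → 4 (first significant figure)
Violet → 7 (second significant figure)
Violet → ×10^7 multiplier
Gold → ±5% tolerance
47 × 10000000 = 470000000 Ω
Allowed range: 446500000 Ω to 493500000 Ω.
512500000 ohms lies outside that range.

no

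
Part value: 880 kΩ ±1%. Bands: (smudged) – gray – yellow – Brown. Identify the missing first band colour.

grey

880000 Ω = 88 × 10^4.
The first band gives digit 8 of the significand, and 8 is grey.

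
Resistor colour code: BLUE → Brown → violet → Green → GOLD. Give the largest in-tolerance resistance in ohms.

Blue → 6 (first significant figure)
Brown → 1 (second significant figure)
Violet → 7 (third significant figure)
Green → ×10^5 multiplier
Gold → ±5% tolerance
617 × 100000 = 61700000 Ω
Largest = 61700000 × (1 + 5/100) = 64785000 Ω.

64785000 Ω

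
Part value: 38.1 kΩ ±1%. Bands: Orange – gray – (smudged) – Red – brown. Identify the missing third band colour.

38100 Ω = 381 × 10^2.
The third band gives digit 1 of the significand, and 1 is brown.

brown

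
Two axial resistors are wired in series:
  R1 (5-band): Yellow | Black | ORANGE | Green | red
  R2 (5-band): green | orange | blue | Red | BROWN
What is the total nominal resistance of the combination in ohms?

40353600 Ω

R1: yellow, black, orange → 403; green ×10^5 → 40300000 Ω.
R2: green, orange, blue → 536; red ×10^2 → 53600 Ω.
Series: 40300000 + 53600 = 40353600 Ω.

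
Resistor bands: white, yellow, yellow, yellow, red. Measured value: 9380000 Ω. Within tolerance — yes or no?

yes

White → 9 (first significant figure)
Yellow → 4 (second significant figure)
Yellow → 4 (third significant figure)
Yellow → ×10^4 multiplier
Red → ±2% tolerance
944 × 10000 = 9440000 Ω
Allowed range: 9251200 Ω to 9628800 Ω.
9380000 Ω lies inside that range.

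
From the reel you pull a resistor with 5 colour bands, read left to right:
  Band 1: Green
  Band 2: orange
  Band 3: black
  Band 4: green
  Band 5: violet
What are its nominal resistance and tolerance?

Green → 5 (first significant figure)
Orange → 3 (second significant figure)
Black → 0 (third significant figure)
Green → ×10^5 multiplier
Violet → ±0.1% tolerance
530 × 100000 = 53000000 Ω

53000000 Ω ±0.1%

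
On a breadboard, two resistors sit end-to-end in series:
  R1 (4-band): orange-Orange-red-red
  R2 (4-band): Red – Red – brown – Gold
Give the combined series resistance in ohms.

3520 Ω

R1: orange, orange → 33; red ×10^2 → 3300 Ω.
R2: red, red → 22; brown ×10 → 220 Ω.
Series: 3300 + 220 = 3520 Ω.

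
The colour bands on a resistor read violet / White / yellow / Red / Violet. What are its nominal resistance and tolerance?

Violet → 7 (first significant figure)
White → 9 (second significant figure)
Yellow → 4 (third significant figure)
Red → ×10^2 multiplier
Violet → ±0.1% tolerance
794 × 100 = 79400 Ω

79400 Ω ±0.1%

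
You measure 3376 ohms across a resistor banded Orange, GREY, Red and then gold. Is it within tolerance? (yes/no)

Orange → 3 (first significant figure)
Grey → 8 (second significant figure)
Red → ×10^2 multiplier
Gold → ±5% tolerance
38 × 100 = 3800 Ω
Allowed range: 3610 Ω to 3990 Ω.
3376 ohms lies outside that range.

no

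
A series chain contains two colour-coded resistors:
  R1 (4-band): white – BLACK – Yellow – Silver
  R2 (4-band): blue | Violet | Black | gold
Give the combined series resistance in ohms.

R1: white, black → 90; yellow ×10^4 → 900000 Ω.
R2: blue, violet → 67; black ×1 → 67 Ω.
Series: 900000 + 67 = 900067 Ω.

900067 Ω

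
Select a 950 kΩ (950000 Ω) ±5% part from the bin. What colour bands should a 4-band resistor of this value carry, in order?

950000 Ω = 95 × 10^4.
9 → white
5 → green
Multiplier 10^4 → yellow.
±5% tolerance → gold.

white, green, yellow, gold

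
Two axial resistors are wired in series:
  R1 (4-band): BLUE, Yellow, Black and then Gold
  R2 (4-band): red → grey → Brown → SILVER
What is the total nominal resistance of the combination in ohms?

R1: blue, yellow → 64; black ×1 → 64 Ω.
R2: red, grey → 28; brown ×10 → 280 Ω.
Series: 64 + 280 = 344 Ω.

344 Ω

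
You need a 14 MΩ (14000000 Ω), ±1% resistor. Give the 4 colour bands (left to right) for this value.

brown, yellow, blue, brown

14000000 Ω = 14 × 10^6.
1 → brown
4 → yellow
Multiplier 10^6 → blue.
±1% tolerance → brown.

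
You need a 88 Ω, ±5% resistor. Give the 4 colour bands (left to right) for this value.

88 Ω = 88 × 10^0.
8 → grey
8 → grey
Multiplier 10^0 → black.
±5% tolerance → gold.

grey, grey, black, gold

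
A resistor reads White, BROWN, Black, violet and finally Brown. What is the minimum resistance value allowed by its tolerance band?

White → 9 (first significant figure)
Brown → 1 (second significant figure)
Black → 0 (third significant figure)
Violet → ×10^7 multiplier
Brown → ±1% tolerance
910 × 10000000 = 9100000000 Ω
Minimum = 9100000000 × (1 − 1/100) = 9009000000 Ω.

9009000000 Ω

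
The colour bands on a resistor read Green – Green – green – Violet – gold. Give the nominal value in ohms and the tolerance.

Green → 5 (first significant figure)
Green → 5 (second significant figure)
Green → 5 (third significant figure)
Violet → ×10^7 multiplier
Gold → ±5% tolerance
555 × 10000000 = 5550000000 Ω

5550000000 Ω ±5%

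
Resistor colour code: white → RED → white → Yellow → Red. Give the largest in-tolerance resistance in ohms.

White → 9 (first significant figure)
Red → 2 (second significant figure)
White → 9 (third significant figure)
Yellow → ×10^4 multiplier
Red → ±2% tolerance
929 × 10000 = 9290000 Ω
Largest = 9290000 × (1 + 2/100) = 9475800 Ω.

9475800 Ω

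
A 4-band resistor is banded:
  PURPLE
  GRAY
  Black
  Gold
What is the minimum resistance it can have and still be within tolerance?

Violet → 7 (first significant figure)
Grey → 8 (second significant figure)
Black → ×1 multiplier
Gold → ±5% tolerance
78 × 1 = 78 Ω
Minimum = 78 × (1 − 5/100) = 74.1 Ω.

74.1 Ω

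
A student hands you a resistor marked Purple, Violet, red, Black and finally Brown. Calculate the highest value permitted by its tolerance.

779.72 Ω

Violet → 7 (first significant figure)
Violet → 7 (second significant figure)
Red → 2 (third significant figure)
Black → ×1 multiplier
Brown → ±1% tolerance
772 × 1 = 772 Ω
Highest = 772 × (1 + 1/100) = 779.72 Ω.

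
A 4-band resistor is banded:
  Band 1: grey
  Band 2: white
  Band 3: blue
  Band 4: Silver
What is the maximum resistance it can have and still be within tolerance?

97900000 Ω

Grey → 8 (first significant figure)
White → 9 (second significant figure)
Blue → ×10^6 multiplier
Silver → ±10% tolerance
89 × 1000000 = 89000000 Ω
Maximum = 89000000 × (1 + 10/100) = 97900000 Ω.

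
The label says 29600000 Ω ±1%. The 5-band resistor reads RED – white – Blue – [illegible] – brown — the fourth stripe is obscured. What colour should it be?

green

29600000 Ω = 296 × 10^5.
The fourth band is the multiplier, 10^5, which is green.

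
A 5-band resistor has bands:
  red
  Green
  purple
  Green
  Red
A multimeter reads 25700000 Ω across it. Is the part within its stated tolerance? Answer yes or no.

yes

Red → 2 (first significant figure)
Green → 5 (second significant figure)
Violet → 7 (third significant figure)
Green → ×10^5 multiplier
Red → ±2% tolerance
257 × 100000 = 25700000 Ω
Allowed range: 25186000 Ω to 26214000 Ω.
25700000 Ω lies inside that range.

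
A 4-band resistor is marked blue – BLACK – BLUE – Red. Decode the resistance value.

Blue → 6 (first significant figure)
Black → 0 (second significant figure)
Blue → ×10^6 multiplier
60 × 1000000 = 60000000 Ω

60000000 Ω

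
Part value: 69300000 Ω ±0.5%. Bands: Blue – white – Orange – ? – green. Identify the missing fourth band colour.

green

69300000 Ω = 693 × 10^5.
The fourth band is the multiplier, 10^5, which is green.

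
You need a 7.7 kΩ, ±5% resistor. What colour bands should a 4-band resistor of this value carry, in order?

violet, violet, red, gold

7700 Ω = 77 × 10^2.
7 → violet
7 → violet
Multiplier 10^2 → red.
±5% tolerance → gold.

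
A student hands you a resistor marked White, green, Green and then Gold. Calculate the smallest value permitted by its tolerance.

White → 9 (first significant figure)
Green → 5 (second significant figure)
Green → ×10^5 multiplier
Gold → ±5% tolerance
95 × 100000 = 9500000 Ω
Smallest = 9500000 × (1 − 5/100) = 9025000 Ω.

9025000 Ω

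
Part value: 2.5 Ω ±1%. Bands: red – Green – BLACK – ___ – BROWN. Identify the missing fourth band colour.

2.5 Ω = 250 × 10^-2.
The fourth band is the multiplier, 10^-2, which is silver.

silver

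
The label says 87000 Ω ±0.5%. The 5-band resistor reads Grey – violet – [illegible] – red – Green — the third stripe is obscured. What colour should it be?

black

87000 Ω = 870 × 10^2.
The third band gives digit 0 of the significand, and 0 is black.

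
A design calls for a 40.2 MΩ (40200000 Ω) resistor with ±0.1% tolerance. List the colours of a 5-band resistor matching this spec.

40200000 Ω = 402 × 10^5.
4 → yellow
0 → black
2 → red
Multiplier 10^5 → green.
±0.1% tolerance → violet.

yellow, black, red, green, violet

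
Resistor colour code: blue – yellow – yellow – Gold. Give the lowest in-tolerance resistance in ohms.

Blue → 6 (first significant figure)
Yellow → 4 (second significant figure)
Yellow → ×10^4 multiplier
Gold → ±5% tolerance
64 × 10000 = 640000 Ω
Lowest = 640000 × (1 − 5/100) = 608000 Ω.

608000 Ω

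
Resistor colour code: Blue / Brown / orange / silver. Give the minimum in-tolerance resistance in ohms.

54900 Ω

Blue → 6 (first significant figure)
Brown → 1 (second significant figure)
Orange → ×10^3 multiplier
Silver → ±10% tolerance
61 × 1000 = 61000 Ω
Minimum = 61000 × (1 − 10/100) = 54900 Ω.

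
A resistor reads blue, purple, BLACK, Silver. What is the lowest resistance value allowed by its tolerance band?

60.3 Ω

Blue → 6 (first significant figure)
Violet → 7 (second significant figure)
Black → ×1 multiplier
Silver → ±10% tolerance
67 × 1 = 67 Ω
Lowest = 67 × (1 − 10/100) = 60.3 Ω.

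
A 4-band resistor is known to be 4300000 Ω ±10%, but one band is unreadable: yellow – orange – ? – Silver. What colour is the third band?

green

4300000 Ω = 43 × 10^5.
The third band is the multiplier, 10^5, which is green.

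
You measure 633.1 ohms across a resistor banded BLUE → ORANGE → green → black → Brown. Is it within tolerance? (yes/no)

Blue → 6 (first significant figure)
Orange → 3 (second significant figure)
Green → 5 (third significant figure)
Black → ×1 multiplier
Brown → ±1% tolerance
635 × 1 = 635 Ω
Allowed range: 628.65 Ω to 641.35 Ω.
633.1 ohms lies inside that range.

yes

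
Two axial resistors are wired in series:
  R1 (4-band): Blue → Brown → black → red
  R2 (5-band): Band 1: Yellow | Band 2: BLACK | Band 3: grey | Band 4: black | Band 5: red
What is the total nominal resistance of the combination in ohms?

469 Ω

R1: blue, brown → 61; black ×1 → 61 Ω.
R2: yellow, black, grey → 408; black ×1 → 408 Ω.
Series: 61 + 408 = 469 Ω.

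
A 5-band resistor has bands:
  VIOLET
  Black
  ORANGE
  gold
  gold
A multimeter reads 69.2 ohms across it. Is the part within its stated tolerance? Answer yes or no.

Violet → 7 (first significant figure)
Black → 0 (second significant figure)
Orange → 3 (third significant figure)
Gold → ×0.1 multiplier
Gold → ±5% tolerance
703 × 0.1 = 70.3 Ω
Allowed range: 66.785 Ω to 73.815 Ω.
69.2 ohms lies inside that range.

yes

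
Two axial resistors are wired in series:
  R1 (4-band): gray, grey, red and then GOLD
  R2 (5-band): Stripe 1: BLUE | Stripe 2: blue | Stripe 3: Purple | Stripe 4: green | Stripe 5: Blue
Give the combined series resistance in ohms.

66708800 Ω

R1: grey, grey → 88; red ×10^2 → 8800 Ω.
R2: blue, blue, violet → 667; green ×10^5 → 66700000 Ω.
Series: 8800 + 66700000 = 66708800 Ω.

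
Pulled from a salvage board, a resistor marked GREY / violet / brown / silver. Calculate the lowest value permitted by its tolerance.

Grey → 8 (first significant figure)
Violet → 7 (second significant figure)
Brown → ×10 multiplier
Silver → ±10% tolerance
87 × 10 = 870 Ω
Lowest = 870 × (1 − 10/100) = 783 Ω.

783 Ω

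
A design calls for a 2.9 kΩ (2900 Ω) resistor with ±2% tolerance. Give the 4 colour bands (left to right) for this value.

2900 Ω = 29 × 10^2.
2 → red
9 → white
Multiplier 10^2 → red.
±2% tolerance → red.

red, white, red, red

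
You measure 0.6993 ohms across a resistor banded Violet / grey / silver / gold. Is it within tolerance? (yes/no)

Violet → 7 (first significant figure)
Grey → 8 (second significant figure)
Silver → ×0.01 multiplier
Gold → ±5% tolerance
78 × 0.01 = 0.78 Ω
Allowed range: 0.741 Ω to 0.819 Ω.
0.6993 ohms lies outside that range.

no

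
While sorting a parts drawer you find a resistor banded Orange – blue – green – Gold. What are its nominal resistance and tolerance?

3600000 Ω ±5%

Orange → 3 (first significant figure)
Blue → 6 (second significant figure)
Green → ×10^5 multiplier
Gold → ±5% tolerance
36 × 100000 = 3600000 Ω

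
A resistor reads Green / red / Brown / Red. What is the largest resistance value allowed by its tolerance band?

Green → 5 (first significant figure)
Red → 2 (second significant figure)
Brown → ×10 multiplier
Red → ±2% tolerance
52 × 10 = 520 Ω
Largest = 520 × (1 + 2/100) = 530.4 Ω.

530.4 Ω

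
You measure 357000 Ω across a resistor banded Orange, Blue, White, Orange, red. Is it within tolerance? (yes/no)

no

Orange → 3 (first significant figure)
Blue → 6 (second significant figure)
White → 9 (third significant figure)
Orange → ×10^3 multiplier
Red → ±2% tolerance
369 × 1000 = 369000 Ω
Allowed range: 361620 Ω to 376380 Ω.
357000 Ω lies outside that range.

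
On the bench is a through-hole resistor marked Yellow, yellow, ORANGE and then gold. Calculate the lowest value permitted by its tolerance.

41800 Ω

Yellow → 4 (first significant figure)
Yellow → 4 (second significant figure)
Orange → ×10^3 multiplier
Gold → ±5% tolerance
44 × 1000 = 44000 Ω
Lowest = 44000 × (1 − 5/100) = 41800 Ω.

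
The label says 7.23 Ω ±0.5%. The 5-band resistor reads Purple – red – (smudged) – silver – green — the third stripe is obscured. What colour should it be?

orange

7.23 Ω = 723 × 10^-2.
The third band gives digit 3 of the significand, and 3 is orange.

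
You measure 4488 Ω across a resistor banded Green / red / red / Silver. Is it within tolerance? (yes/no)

no

Green → 5 (first significant figure)
Red → 2 (second significant figure)
Red → ×10^2 multiplier
Silver → ±10% tolerance
52 × 100 = 5200 Ω
Allowed range: 4680 Ω to 5720 Ω.
4488 Ω lies outside that range.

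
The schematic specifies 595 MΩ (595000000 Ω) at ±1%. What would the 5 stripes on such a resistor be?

595000000 Ω = 595 × 10^6.
5 → green
9 → white
5 → green
Multiplier 10^6 → blue.
±1% tolerance → brown.

green, white, green, blue, brown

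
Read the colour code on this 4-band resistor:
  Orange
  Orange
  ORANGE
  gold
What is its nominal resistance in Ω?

Orange → 3 (first significant figure)
Orange → 3 (second significant figure)
Orange → ×10^3 multiplier
33 × 1000 = 33000 Ω

33000 Ω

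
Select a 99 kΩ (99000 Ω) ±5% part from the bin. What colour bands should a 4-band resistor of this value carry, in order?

99000 Ω = 99 × 10^3.
9 → white
9 → white
Multiplier 10^3 → orange.
±5% tolerance → gold.

white, white, orange, gold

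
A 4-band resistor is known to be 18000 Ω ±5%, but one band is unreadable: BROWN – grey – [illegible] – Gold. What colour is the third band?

orange

18000 Ω = 18 × 10^3.
The third band is the multiplier, 10^3, which is orange.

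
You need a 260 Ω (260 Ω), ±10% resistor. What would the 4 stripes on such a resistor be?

red, blue, brown, silver

260 Ω = 26 × 10^1.
2 → red
6 → blue
Multiplier 10^1 → brown.
±10% tolerance → silver.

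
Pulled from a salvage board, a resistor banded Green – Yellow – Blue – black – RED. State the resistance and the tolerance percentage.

Green → 5 (first significant figure)
Yellow → 4 (second significant figure)
Blue → 6 (third significant figure)
Black → ×1 multiplier
Red → ±2% tolerance
546 × 1 = 546 Ω

546 Ω ±2%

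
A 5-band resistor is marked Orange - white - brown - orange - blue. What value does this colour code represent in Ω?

391000 Ω

Orange → 3 (first significant figure)
White → 9 (second significant figure)
Brown → 1 (third significant figure)
Orange → ×10^3 multiplier
391 × 1000 = 391000 Ω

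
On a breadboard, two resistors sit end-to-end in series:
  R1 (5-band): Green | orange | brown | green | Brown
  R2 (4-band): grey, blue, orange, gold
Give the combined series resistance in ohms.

53186000 Ω

R1: green, orange, brown → 531; green ×10^5 → 53100000 Ω.
R2: grey, blue → 86; orange ×10^3 → 86000 Ω.
Series: 53100000 + 86000 = 53186000 Ω.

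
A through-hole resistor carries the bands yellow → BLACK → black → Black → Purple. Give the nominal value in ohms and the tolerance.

400 Ω ±0.1%

Yellow → 4 (first significant figure)
Black → 0 (second significant figure)
Black → 0 (third significant figure)
Black → ×1 multiplier
Violet → ±0.1% tolerance
400 × 1 = 400 Ω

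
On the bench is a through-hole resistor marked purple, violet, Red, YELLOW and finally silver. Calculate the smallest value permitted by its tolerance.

Violet → 7 (first significant figure)
Violet → 7 (second significant figure)
Red → 2 (third significant figure)
Yellow → ×10^4 multiplier
Silver → ±10% tolerance
772 × 10000 = 7720000 Ω
Smallest = 7720000 × (1 − 10/100) = 6948000 Ω.

6948000 Ω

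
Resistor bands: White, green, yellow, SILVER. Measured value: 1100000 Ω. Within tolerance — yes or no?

White → 9 (first significant figure)
Green → 5 (second significant figure)
Yellow → ×10^4 multiplier
Silver → ±10% tolerance
95 × 10000 = 950000 Ω
Allowed range: 855000 Ω to 1045000 Ω.
1100000 Ω lies outside that range.

no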